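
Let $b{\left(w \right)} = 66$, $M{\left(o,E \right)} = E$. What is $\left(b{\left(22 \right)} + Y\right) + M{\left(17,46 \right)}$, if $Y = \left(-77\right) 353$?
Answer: $-27069$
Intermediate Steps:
$Y = -27181$
$\left(b{\left(22 \right)} + Y\right) + M{\left(17,46 \right)} = \left(66 - 27181\right) + 46 = -27115 + 46 = -27069$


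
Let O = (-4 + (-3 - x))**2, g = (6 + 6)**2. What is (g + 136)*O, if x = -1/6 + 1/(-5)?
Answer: 554414/45 ≈ 12320.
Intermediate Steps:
x = -11/30 (x = -1*1/6 + 1*(-1/5) = -1/6 - 1/5 = -11/30 ≈ -0.36667)
g = 144 (g = 12**2 = 144)
O = 39601/900 (O = (-4 + (-3 - 1*(-11/30)))**2 = (-4 + (-3 + 11/30))**2 = (-4 - 79/30)**2 = (-199/30)**2 = 39601/900 ≈ 44.001)
(g + 136)*O = (144 + 136)*(39601/900) = 280*(39601/900) = 554414/45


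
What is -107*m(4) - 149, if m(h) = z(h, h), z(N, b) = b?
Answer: -577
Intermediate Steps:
m(h) = h
-107*m(4) - 149 = -107*4 - 149 = -428 - 149 = -577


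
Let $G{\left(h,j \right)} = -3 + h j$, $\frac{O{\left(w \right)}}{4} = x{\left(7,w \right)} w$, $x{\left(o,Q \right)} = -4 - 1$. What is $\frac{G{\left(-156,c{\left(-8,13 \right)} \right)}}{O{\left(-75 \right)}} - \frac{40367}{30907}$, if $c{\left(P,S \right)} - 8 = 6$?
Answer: $- \frac{42714703}{15453500} \approx -2.7641$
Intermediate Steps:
$x{\left(o,Q \right)} = -5$
$c{\left(P,S \right)} = 14$ ($c{\left(P,S \right)} = 8 + 6 = 14$)
$O{\left(w \right)} = - 20 w$ ($O{\left(w \right)} = 4 \left(- 5 w\right) = - 20 w$)
$\frac{G{\left(-156,c{\left(-8,13 \right)} \right)}}{O{\left(-75 \right)}} - \frac{40367}{30907} = \frac{-3 - 2184}{\left(-20\right) \left(-75\right)} - \frac{40367}{30907} = \frac{-3 - 2184}{1500} - \frac{40367}{30907} = \left(-2187\right) \frac{1}{1500} - \frac{40367}{30907} = - \frac{729}{500} - \frac{40367}{30907} = - \frac{42714703}{15453500}$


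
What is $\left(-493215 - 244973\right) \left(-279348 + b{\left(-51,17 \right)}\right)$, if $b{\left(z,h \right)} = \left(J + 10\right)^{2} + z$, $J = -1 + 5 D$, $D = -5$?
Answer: $206060012884$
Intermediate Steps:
$J = -26$ ($J = -1 + 5 \left(-5\right) = -1 - 25 = -26$)
$b{\left(z,h \right)} = 256 + z$ ($b{\left(z,h \right)} = \left(-26 + 10\right)^{2} + z = \left(-16\right)^{2} + z = 256 + z$)
$\left(-493215 - 244973\right) \left(-279348 + b{\left(-51,17 \right)}\right) = \left(-493215 - 244973\right) \left(-279348 + \left(256 - 51\right)\right) = - 738188 \left(-279348 + 205\right) = \left(-738188\right) \left(-279143\right) = 206060012884$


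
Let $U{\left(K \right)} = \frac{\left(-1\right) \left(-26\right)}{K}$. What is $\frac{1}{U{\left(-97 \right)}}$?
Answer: $- \frac{97}{26} \approx -3.7308$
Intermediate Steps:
$U{\left(K \right)} = \frac{26}{K}$
$\frac{1}{U{\left(-97 \right)}} = \frac{1}{26 \frac{1}{-97}} = \frac{1}{26 \left(- \frac{1}{97}\right)} = \frac{1}{- \frac{26}{97}} = - \frac{97}{26}$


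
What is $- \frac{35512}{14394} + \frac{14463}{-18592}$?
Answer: $- \frac{434209763}{133806624} \approx -3.2451$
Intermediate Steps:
$- \frac{35512}{14394} + \frac{14463}{-18592} = \left(-35512\right) \frac{1}{14394} + 14463 \left(- \frac{1}{18592}\right) = - \frac{17756}{7197} - \frac{14463}{18592} = - \frac{434209763}{133806624}$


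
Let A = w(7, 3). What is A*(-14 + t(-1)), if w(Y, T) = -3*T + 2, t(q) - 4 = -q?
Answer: 63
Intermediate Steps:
t(q) = 4 - q
w(Y, T) = 2 - 3*T
A = -7 (A = 2 - 3*3 = 2 - 9 = -7)
A*(-14 + t(-1)) = -7*(-14 + (4 - 1*(-1))) = -7*(-14 + (4 + 1)) = -7*(-14 + 5) = -7*(-9) = 63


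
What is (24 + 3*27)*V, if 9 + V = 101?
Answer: 9660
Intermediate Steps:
V = 92 (V = -9 + 101 = 92)
(24 + 3*27)*V = (24 + 3*27)*92 = (24 + 81)*92 = 105*92 = 9660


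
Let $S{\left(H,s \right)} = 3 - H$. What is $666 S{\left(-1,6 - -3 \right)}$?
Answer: $2664$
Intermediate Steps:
$666 S{\left(-1,6 - -3 \right)} = 666 \left(3 - -1\right) = 666 \left(3 + 1\right) = 666 \cdot 4 = 2664$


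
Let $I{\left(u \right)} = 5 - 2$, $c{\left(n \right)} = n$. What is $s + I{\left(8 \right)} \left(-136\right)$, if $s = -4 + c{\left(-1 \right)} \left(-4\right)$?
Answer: $-408$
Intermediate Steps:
$I{\left(u \right)} = 3$ ($I{\left(u \right)} = 5 - 2 = 3$)
$s = 0$ ($s = -4 - -4 = -4 + 4 = 0$)
$s + I{\left(8 \right)} \left(-136\right) = 0 + 3 \left(-136\right) = 0 - 408 = -408$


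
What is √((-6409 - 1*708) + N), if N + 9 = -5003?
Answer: I*√12129 ≈ 110.13*I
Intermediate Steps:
N = -5012 (N = -9 - 5003 = -5012)
√((-6409 - 1*708) + N) = √((-6409 - 1*708) - 5012) = √((-6409 - 708) - 5012) = √(-7117 - 5012) = √(-12129) = I*√12129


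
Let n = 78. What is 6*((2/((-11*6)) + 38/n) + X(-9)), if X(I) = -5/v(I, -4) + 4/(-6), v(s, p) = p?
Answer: 1785/286 ≈ 6.2413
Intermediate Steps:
X(I) = 7/12 (X(I) = -5/(-4) + 4/(-6) = -5*(-1/4) + 4*(-1/6) = 5/4 - 2/3 = 7/12)
6*((2/((-11*6)) + 38/n) + X(-9)) = 6*((2/((-11*6)) + 38/78) + 7/12) = 6*((2/(-66) + 38*(1/78)) + 7/12) = 6*((2*(-1/66) + 19/39) + 7/12) = 6*((-1/33 + 19/39) + 7/12) = 6*(196/429 + 7/12) = 6*(595/572) = 1785/286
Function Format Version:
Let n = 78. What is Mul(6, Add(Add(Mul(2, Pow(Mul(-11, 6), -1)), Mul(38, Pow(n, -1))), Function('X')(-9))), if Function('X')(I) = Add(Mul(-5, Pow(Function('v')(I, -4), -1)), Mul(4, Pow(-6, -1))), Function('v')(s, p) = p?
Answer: Rational(1785, 286) ≈ 6.2413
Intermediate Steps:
Function('X')(I) = Rational(7, 12) (Function('X')(I) = Add(Mul(-5, Pow(-4, -1)), Mul(4, Pow(-6, -1))) = Add(Mul(-5, Rational(-1, 4)), Mul(4, Rational(-1, 6))) = Add(Rational(5, 4), Rational(-2, 3)) = Rational(7, 12))
Mul(6, Add(Add(Mul(2, Pow(Mul(-11, 6), -1)), Mul(38, Pow(n, -1))), Function('X')(-9))) = Mul(6, Add(Add(Mul(2, Pow(Mul(-11, 6), -1)), Mul(38, Pow(78, -1))), Rational(7, 12))) = Mul(6, Add(Add(Mul(2, Pow(-66, -1)), Mul(38, Rational(1, 78))), Rational(7, 12))) = Mul(6, Add(Add(Mul(2, Rational(-1, 66)), Rational(19, 39)), Rational(7, 12))) = Mul(6, Add(Add(Rational(-1, 33), Rational(19, 39)), Rational(7, 12))) = Mul(6, Add(Rational(196, 429), Rational(7, 12))) = Mul(6, Rational(595, 572)) = Rational(1785, 286)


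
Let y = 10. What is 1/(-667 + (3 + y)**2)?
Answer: -1/498 ≈ -0.0020080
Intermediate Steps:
1/(-667 + (3 + y)**2) = 1/(-667 + (3 + 10)**2) = 1/(-667 + 13**2) = 1/(-667 + 169) = 1/(-498) = -1/498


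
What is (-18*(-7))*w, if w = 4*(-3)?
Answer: -1512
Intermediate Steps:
w = -12
(-18*(-7))*w = -18*(-7)*(-12) = 126*(-12) = -1512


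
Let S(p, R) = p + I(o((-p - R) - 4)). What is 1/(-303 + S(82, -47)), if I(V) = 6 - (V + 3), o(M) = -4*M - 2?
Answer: -1/372 ≈ -0.0026882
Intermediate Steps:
o(M) = -2 - 4*M
I(V) = 3 - V (I(V) = 6 - (3 + V) = 6 + (-3 - V) = 3 - V)
S(p, R) = -11 - 4*R - 3*p (S(p, R) = p + (3 - (-2 - 4*((-p - R) - 4))) = p + (3 - (-2 - 4*((-R - p) - 4))) = p + (3 - (-2 - 4*(-4 - R - p))) = p + (3 - (-2 + (16 + 4*R + 4*p))) = p + (3 - (14 + 4*R + 4*p)) = p + (3 + (-14 - 4*R - 4*p)) = p + (-11 - 4*R - 4*p) = -11 - 4*R - 3*p)
1/(-303 + S(82, -47)) = 1/(-303 + (-11 - 4*(-47) - 3*82)) = 1/(-303 + (-11 + 188 - 246)) = 1/(-303 - 69) = 1/(-372) = -1/372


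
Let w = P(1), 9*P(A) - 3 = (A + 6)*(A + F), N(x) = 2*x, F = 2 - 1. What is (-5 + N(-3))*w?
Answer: -187/9 ≈ -20.778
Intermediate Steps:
F = 1
P(A) = ⅓ + (1 + A)*(6 + A)/9 (P(A) = ⅓ + ((A + 6)*(A + 1))/9 = ⅓ + ((6 + A)*(1 + A))/9 = ⅓ + ((1 + A)*(6 + A))/9 = ⅓ + (1 + A)*(6 + A)/9)
w = 17/9 (w = 1 + (⅑)*1² + (7/9)*1 = 1 + (⅑)*1 + 7/9 = 1 + ⅑ + 7/9 = 17/9 ≈ 1.8889)
(-5 + N(-3))*w = (-5 + 2*(-3))*(17/9) = (-5 - 6)*(17/9) = -11*17/9 = -187/9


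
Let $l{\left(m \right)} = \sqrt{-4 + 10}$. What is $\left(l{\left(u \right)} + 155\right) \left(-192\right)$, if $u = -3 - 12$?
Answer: $-29760 - 192 \sqrt{6} \approx -30230.0$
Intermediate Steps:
$u = -15$ ($u = -3 - 12 = -15$)
$l{\left(m \right)} = \sqrt{6}$
$\left(l{\left(u \right)} + 155\right) \left(-192\right) = \left(\sqrt{6} + 155\right) \left(-192\right) = \left(155 + \sqrt{6}\right) \left(-192\right) = -29760 - 192 \sqrt{6}$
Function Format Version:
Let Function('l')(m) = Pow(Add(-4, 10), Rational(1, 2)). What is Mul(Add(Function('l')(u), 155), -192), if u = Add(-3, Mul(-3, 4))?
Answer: Add(-29760, Mul(-192, Pow(6, Rational(1, 2)))) ≈ -30230.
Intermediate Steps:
u = -15 (u = Add(-3, -12) = -15)
Function('l')(m) = Pow(6, Rational(1, 2))
Mul(Add(Function('l')(u), 155), -192) = Mul(Add(Pow(6, Rational(1, 2)), 155), -192) = Mul(Add(155, Pow(6, Rational(1, 2))), -192) = Add(-29760, Mul(-192, Pow(6, Rational(1, 2))))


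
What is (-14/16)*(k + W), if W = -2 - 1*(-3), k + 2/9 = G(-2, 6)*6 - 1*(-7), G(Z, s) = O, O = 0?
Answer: -245/36 ≈ -6.8056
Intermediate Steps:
G(Z, s) = 0
k = 61/9 (k = -2/9 + (0*6 - 1*(-7)) = -2/9 + (0 + 7) = -2/9 + 7 = 61/9 ≈ 6.7778)
W = 1 (W = -2 + 3 = 1)
(-14/16)*(k + W) = (-14/16)*(61/9 + 1) = -14*1/16*(70/9) = -7/8*70/9 = -245/36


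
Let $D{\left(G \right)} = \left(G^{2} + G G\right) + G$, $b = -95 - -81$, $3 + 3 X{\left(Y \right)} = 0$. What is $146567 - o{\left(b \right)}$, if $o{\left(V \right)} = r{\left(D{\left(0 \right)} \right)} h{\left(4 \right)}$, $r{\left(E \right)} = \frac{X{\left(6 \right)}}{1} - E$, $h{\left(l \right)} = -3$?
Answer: $146564$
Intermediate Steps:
$X{\left(Y \right)} = -1$ ($X{\left(Y \right)} = -1 + \frac{1}{3} \cdot 0 = -1 + 0 = -1$)
$b = -14$ ($b = -95 + 81 = -14$)
$D{\left(G \right)} = G + 2 G^{2}$ ($D{\left(G \right)} = \left(G^{2} + G^{2}\right) + G = 2 G^{2} + G = G + 2 G^{2}$)
$r{\left(E \right)} = -1 - E$ ($r{\left(E \right)} = - 1^{-1} - E = \left(-1\right) 1 - E = -1 - E$)
$o{\left(V \right)} = 3$ ($o{\left(V \right)} = \left(-1 - 0 \left(1 + 2 \cdot 0\right)\right) \left(-3\right) = \left(-1 - 0 \left(1 + 0\right)\right) \left(-3\right) = \left(-1 - 0 \cdot 1\right) \left(-3\right) = \left(-1 - 0\right) \left(-3\right) = \left(-1 + 0\right) \left(-3\right) = \left(-1\right) \left(-3\right) = 3$)
$146567 - o{\left(b \right)} = 146567 - 3 = 146564$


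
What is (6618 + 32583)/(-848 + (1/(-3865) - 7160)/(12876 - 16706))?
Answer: -580290442950/12525228199 ≈ -46.330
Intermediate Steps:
(6618 + 32583)/(-848 + (1/(-3865) - 7160)/(12876 - 16706)) = 39201/(-848 + (-1/3865 - 7160)/(-3830)) = 39201/(-848 - 27673401/3865*(-1/3830)) = 39201/(-848 + 27673401/14802950) = 39201/(-12525228199/14802950) = 39201*(-14802950/12525228199) = -580290442950/12525228199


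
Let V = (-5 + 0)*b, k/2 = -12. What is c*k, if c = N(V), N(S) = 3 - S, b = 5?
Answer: -672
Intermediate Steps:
k = -24 (k = 2*(-12) = -24)
V = -25 (V = (-5 + 0)*5 = -5*5 = -25)
c = 28 (c = 3 - 1*(-25) = 3 + 25 = 28)
c*k = 28*(-24) = -672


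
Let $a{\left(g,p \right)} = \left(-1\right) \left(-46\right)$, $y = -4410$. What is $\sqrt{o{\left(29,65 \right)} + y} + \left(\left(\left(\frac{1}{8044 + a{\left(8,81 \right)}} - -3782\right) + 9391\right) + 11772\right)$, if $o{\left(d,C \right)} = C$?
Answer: $\frac{201805051}{8090} + i \sqrt{4345} \approx 24945.0 + 65.917 i$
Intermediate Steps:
$a{\left(g,p \right)} = 46$
$\sqrt{o{\left(29,65 \right)} + y} + \left(\left(\left(\frac{1}{8044 + a{\left(8,81 \right)}} - -3782\right) + 9391\right) + 11772\right) = \sqrt{65 - 4410} + \left(\left(\left(\frac{1}{8044 + 46} - -3782\right) + 9391\right) + 11772\right) = \sqrt{-4345} + \left(\left(\left(\frac{1}{8090} + 3782\right) + 9391\right) + 11772\right) = i \sqrt{4345} + \left(\left(\left(\frac{1}{8090} + 3782\right) + 9391\right) + 11772\right) = i \sqrt{4345} + \left(\left(\frac{30596381}{8090} + 9391\right) + 11772\right) = i \sqrt{4345} + \left(\frac{106569571}{8090} + 11772\right) = i \sqrt{4345} + \frac{201805051}{8090} = \frac{201805051}{8090} + i \sqrt{4345}$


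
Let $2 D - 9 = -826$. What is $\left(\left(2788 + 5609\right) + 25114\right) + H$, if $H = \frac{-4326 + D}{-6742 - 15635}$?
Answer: $\frac{1499760763}{44754} \approx 33511.0$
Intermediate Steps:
$D = - \frac{817}{2}$ ($D = \frac{9}{2} + \frac{1}{2} \left(-826\right) = \frac{9}{2} - 413 = - \frac{817}{2} \approx -408.5$)
$H = \frac{9469}{44754}$ ($H = \frac{-4326 - \frac{817}{2}}{-6742 - 15635} = - \frac{9469}{2 \left(-22377\right)} = \left(- \frac{9469}{2}\right) \left(- \frac{1}{22377}\right) = \frac{9469}{44754} \approx 0.21158$)
$\left(\left(2788 + 5609\right) + 25114\right) + H = \left(\left(2788 + 5609\right) + 25114\right) + \frac{9469}{44754} = \left(8397 + 25114\right) + \frac{9469}{44754} = 33511 + \frac{9469}{44754} = \frac{1499760763}{44754}$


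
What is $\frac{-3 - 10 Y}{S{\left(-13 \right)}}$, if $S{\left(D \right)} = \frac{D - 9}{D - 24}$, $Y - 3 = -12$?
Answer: $\frac{3219}{22} \approx 146.32$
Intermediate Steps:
$Y = -9$ ($Y = 3 - 12 = -9$)
$S{\left(D \right)} = \frac{-9 + D}{-24 + D}$
$\frac{-3 - 10 Y}{S{\left(-13 \right)}} = \frac{-3 - -90}{\frac{1}{-24 - 13} \left(-9 - 13\right)} = \frac{-3 + 90}{\frac{1}{-37} \left(-22\right)} = \frac{87}{\left(- \frac{1}{37}\right) \left(-22\right)} = \frac{87}{\frac{22}{37}} = 87 \cdot \frac{37}{22} = \frac{3219}{22}$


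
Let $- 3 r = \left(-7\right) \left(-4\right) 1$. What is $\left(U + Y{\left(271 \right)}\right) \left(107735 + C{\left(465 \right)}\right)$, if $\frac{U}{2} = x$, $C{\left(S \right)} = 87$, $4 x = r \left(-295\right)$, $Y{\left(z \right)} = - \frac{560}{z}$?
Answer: $\frac{120496476100}{813} \approx 1.4821 \cdot 10^{8}$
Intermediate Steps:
$r = - \frac{28}{3}$ ($r = - \frac{\left(-7\right) \left(-4\right) 1}{3} = - \frac{28 \cdot 1}{3} = \left(- \frac{1}{3}\right) 28 = - \frac{28}{3} \approx -9.3333$)
$x = \frac{2065}{3}$ ($x = \frac{\left(- \frac{28}{3}\right) \left(-295\right)}{4} = \frac{1}{4} \cdot \frac{8260}{3} = \frac{2065}{3} \approx 688.33$)
$U = \frac{4130}{3}$ ($U = 2 \cdot \frac{2065}{3} = \frac{4130}{3} \approx 1376.7$)
$\left(U + Y{\left(271 \right)}\right) \left(107735 + C{\left(465 \right)}\right) = \left(\frac{4130}{3} - \frac{560}{271}\right) \left(107735 + 87\right) = \left(\frac{4130}{3} - \frac{560}{271}\right) 107822 = \frac{1117550}{813} \cdot 107822 = \frac{120496476100}{813}$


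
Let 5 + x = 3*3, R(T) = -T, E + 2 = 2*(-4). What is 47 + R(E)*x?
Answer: 87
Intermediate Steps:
E = -10 (E = -2 + 2*(-4) = -2 - 8 = -10)
x = 4 (x = -5 + 3*3 = -5 + 9 = 4)
47 + R(E)*x = 47 - 1*(-10)*4 = 47 + 10*4 = 47 + 40 = 87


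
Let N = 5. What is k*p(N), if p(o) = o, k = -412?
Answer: -2060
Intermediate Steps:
k*p(N) = -412*5 = -2060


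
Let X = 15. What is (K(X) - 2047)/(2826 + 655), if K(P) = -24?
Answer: -2071/3481 ≈ -0.59494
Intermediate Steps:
(K(X) - 2047)/(2826 + 655) = (-24 - 2047)/(2826 + 655) = -2071/3481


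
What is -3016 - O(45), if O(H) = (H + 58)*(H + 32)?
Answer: -10947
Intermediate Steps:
O(H) = (32 + H)*(58 + H) (O(H) = (58 + H)*(32 + H) = (32 + H)*(58 + H))
-3016 - O(45) = -3016 - (1856 + 45² + 90*45) = -3016 - (1856 + 2025 + 4050) = -3016 - 1*7931 = -3016 - 7931 = -10947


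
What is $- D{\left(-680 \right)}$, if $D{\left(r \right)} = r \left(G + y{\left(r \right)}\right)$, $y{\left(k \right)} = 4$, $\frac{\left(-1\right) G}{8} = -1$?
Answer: $8160$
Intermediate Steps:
$G = 8$ ($G = \left(-8\right) \left(-1\right) = 8$)
$D{\left(r \right)} = 12 r$ ($D{\left(r \right)} = r \left(8 + 4\right) = r 12 = 12 r$)
$- D{\left(-680 \right)} = - 12 \left(-680\right) = \left(-1\right) \left(-8160\right) = 8160$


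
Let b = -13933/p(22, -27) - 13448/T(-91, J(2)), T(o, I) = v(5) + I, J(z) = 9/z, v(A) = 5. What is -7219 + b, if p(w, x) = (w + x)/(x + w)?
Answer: -428784/19 ≈ -22568.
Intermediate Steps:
p(w, x) = 1 (p(w, x) = (w + x)/(w + x) = 1)
T(o, I) = 5 + I
b = -291623/19 (b = -13933/1 - 13448/(5 + 9/2) = -13933*1 - 13448/(5 + 9*(1/2)) = -13933 - 13448/(5 + 9/2) = -13933 - 13448/19/2 = -13933 - 13448*2/19 = -13933 - 26896/19 = -291623/19 ≈ -15349.)
-7219 + b = -7219 - 291623/19 = -428784/19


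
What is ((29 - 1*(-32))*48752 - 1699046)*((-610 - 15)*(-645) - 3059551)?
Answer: -3386480931876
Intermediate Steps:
((29 - 1*(-32))*48752 - 1699046)*((-610 - 15)*(-645) - 3059551) = ((29 + 32)*48752 - 1699046)*(-625*(-645) - 3059551) = (61*48752 - 1699046)*(403125 - 3059551) = (2973872 - 1699046)*(-2656426) = 1274826*(-2656426) = -3386480931876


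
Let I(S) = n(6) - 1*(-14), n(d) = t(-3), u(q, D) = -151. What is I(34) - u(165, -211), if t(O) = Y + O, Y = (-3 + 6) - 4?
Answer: 161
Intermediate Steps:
Y = -1 (Y = 3 - 4 = -1)
t(O) = -1 + O
n(d) = -4 (n(d) = -1 - 3 = -4)
I(S) = 10 (I(S) = -4 - 1*(-14) = -4 + 14 = 10)
I(34) - u(165, -211) = 10 - 1*(-151) = 10 + 151 = 161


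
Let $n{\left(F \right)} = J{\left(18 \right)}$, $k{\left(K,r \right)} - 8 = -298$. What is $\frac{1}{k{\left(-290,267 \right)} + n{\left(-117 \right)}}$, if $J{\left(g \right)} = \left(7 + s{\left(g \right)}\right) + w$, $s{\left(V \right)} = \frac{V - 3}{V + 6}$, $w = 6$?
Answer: $- \frac{8}{2211} \approx -0.0036183$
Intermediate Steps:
$s{\left(V \right)} = \frac{-3 + V}{6 + V}$
$k{\left(K,r \right)} = -290$ ($k{\left(K,r \right)} = 8 - 298 = -290$)
$J{\left(g \right)} = 13 + \frac{-3 + g}{6 + g}$ ($J{\left(g \right)} = \left(7 + \frac{-3 + g}{6 + g}\right) + 6 = 13 + \frac{-3 + g}{6 + g}$)
$n{\left(F \right)} = \frac{109}{8}$ ($n{\left(F \right)} = \frac{75 + 14 \cdot 18}{6 + 18} = \frac{75 + 252}{24} = \frac{1}{24} \cdot 327 = \frac{109}{8}$)
$\frac{1}{k{\left(-290,267 \right)} + n{\left(-117 \right)}} = \frac{1}{-290 + \frac{109}{8}} = \frac{1}{- \frac{2211}{8}} = - \frac{8}{2211}$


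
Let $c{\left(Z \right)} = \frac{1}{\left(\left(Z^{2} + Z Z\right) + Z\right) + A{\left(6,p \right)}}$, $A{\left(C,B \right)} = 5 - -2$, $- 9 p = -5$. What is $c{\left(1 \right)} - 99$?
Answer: $- \frac{989}{10} \approx -98.9$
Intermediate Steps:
$p = \frac{5}{9}$ ($p = \left(- \frac{1}{9}\right) \left(-5\right) = \frac{5}{9} \approx 0.55556$)
$A{\left(C,B \right)} = 7$ ($A{\left(C,B \right)} = 5 + 2 = 7$)
$c{\left(Z \right)} = \frac{1}{7 + Z + 2 Z^{2}}$ ($c{\left(Z \right)} = \frac{1}{\left(\left(Z^{2} + Z Z\right) + Z\right) + 7} = \frac{1}{\left(\left(Z^{2} + Z^{2}\right) + Z\right) + 7} = \frac{1}{\left(2 Z^{2} + Z\right) + 7} = \frac{1}{\left(Z + 2 Z^{2}\right) + 7} = \frac{1}{7 + Z + 2 Z^{2}}$)
$c{\left(1 \right)} - 99 = \frac{1}{7 + 1 + 2 \cdot 1^{2}} - 99 = \frac{1}{7 + 1 + 2 \cdot 1} - 99 = \frac{1}{7 + 1 + 2} - 99 = \frac{1}{10} - 99 = - \frac{989}{10}$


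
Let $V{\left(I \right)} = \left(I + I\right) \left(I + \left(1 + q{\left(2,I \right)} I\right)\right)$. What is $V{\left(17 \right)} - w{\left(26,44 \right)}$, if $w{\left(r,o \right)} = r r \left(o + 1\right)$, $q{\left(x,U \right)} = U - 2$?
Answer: $-21138$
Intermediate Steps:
$q{\left(x,U \right)} = -2 + U$
$w{\left(r,o \right)} = r^{2} \left(1 + o\right)$
$V{\left(I \right)} = 2 I \left(1 + I + I \left(-2 + I\right)\right)$ ($V{\left(I \right)} = \left(I + I\right) \left(I + \left(1 + \left(-2 + I\right) I\right)\right) = 2 I \left(I + \left(1 + I \left(-2 + I\right)\right)\right) = 2 I \left(1 + I + I \left(-2 + I\right)\right)$)
$V{\left(17 \right)} - w{\left(26,44 \right)} = 2 \cdot 17 \left(1 + 17^{2} - 17\right) - 26^{2} \left(1 + 44\right) = 2 \cdot 17 \left(1 + 289 - 17\right) - 676 \cdot 45 = 2 \cdot 17 \cdot 273 - 30420 = 9282 - 30420 = -21138$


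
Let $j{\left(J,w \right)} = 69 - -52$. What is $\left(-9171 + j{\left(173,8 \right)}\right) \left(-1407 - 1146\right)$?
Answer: $23104650$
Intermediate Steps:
$j{\left(J,w \right)} = 121$ ($j{\left(J,w \right)} = 69 + 52 = 121$)
$\left(-9171 + j{\left(173,8 \right)}\right) \left(-1407 - 1146\right) = \left(-9171 + 121\right) \left(-1407 - 1146\right) = \left(-9050\right) \left(-2553\right) = 23104650$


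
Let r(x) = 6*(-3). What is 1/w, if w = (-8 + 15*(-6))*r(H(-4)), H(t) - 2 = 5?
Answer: 1/1764 ≈ 0.00056689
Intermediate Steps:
H(t) = 7 (H(t) = 2 + 5 = 7)
r(x) = -18
w = 1764 (w = (-8 + 15*(-6))*(-18) = (-8 - 90)*(-18) = -98*(-18) = 1764)
1/w = 1/1764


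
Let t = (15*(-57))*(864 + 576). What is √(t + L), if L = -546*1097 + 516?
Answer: 3*I*√203294 ≈ 1352.6*I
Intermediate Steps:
L = -598446 (L = -598962 + 516 = -598446)
t = -1231200 (t = -855*1440 = -1231200)
√(t + L) = √(-1231200 - 598446) = √(-1829646) = 3*I*√203294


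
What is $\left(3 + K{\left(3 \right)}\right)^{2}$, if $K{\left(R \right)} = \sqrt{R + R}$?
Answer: $\left(3 + \sqrt{6}\right)^{2} \approx 29.697$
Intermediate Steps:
$K{\left(R \right)} = \sqrt{2} \sqrt{R}$ ($K{\left(R \right)} = \sqrt{2 R} = \sqrt{2} \sqrt{R}$)
$\left(3 + K{\left(3 \right)}\right)^{2} = \left(3 + \sqrt{2} \sqrt{3}\right)^{2} = \left(3 + \sqrt{6}\right)^{2}$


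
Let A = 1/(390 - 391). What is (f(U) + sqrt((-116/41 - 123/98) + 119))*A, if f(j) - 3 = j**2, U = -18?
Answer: -327 - sqrt(37861942)/574 ≈ -337.72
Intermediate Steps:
A = -1 (A = 1/(-1) = -1)
f(j) = 3 + j**2
(f(U) + sqrt((-116/41 - 123/98) + 119))*A = ((3 + (-18)**2) + sqrt((-116/41 - 123/98) + 119))*(-1) = ((3 + 324) + sqrt((-116*1/41 - 123*1/98) + 119))*(-1) = (327 + sqrt((-116/41 - 123/98) + 119))*(-1) = (327 + sqrt(-16411/4018 + 119))*(-1) = (327 + sqrt(461731/4018))*(-1) = (327 + sqrt(37861942)/574)*(-1) = -327 - sqrt(37861942)/574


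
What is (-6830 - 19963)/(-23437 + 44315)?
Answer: -2061/1606 ≈ -1.2833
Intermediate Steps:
(-6830 - 19963)/(-23437 + 44315) = -26793/20878 = -26793*1/20878 = -2061/1606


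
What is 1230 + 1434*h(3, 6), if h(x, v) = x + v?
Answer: 14136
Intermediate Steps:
h(x, v) = v + x
1230 + 1434*h(3, 6) = 1230 + 1434*(6 + 3) = 1230 + 1434*9 = 1230 + 12906 = 14136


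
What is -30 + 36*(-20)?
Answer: -750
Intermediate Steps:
-30 + 36*(-20) = -30 - 720 = -750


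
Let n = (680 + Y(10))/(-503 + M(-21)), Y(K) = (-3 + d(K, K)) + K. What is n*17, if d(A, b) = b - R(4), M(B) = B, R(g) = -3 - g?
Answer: -2992/131 ≈ -22.840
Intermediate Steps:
d(A, b) = 7 + b (d(A, b) = b - (-3 - 1*4) = b - (-3 - 4) = b - 1*(-7) = b + 7 = 7 + b)
Y(K) = 4 + 2*K (Y(K) = (-3 + (7 + K)) + K = (4 + K) + K = 4 + 2*K)
n = -176/131 (n = (680 + (4 + 2*10))/(-503 - 21) = (680 + (4 + 20))/(-524) = (680 + 24)*(-1/524) = 704*(-1/524) = -176/131 ≈ -1.3435)
n*17 = -176/131*17 = -2992/131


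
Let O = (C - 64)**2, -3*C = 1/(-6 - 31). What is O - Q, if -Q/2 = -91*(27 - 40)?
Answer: 79604095/12321 ≈ 6460.8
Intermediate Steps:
C = 1/111 (C = -1/(3*(-6 - 31)) = -1/3/(-37) = -1/3*(-1/37) = 1/111 ≈ 0.0090090)
O = 50452609/12321 (O = (1/111 - 64)**2 = (-7103/111)**2 = 50452609/12321 ≈ 4094.8)
Q = -2366 (Q = -(-182)*(27 - 40) = -(-182)*(-13) = -2*1183 = -2366)
O - Q = 50452609/12321 - 1*(-2366) = 50452609/12321 + 2366 = 79604095/12321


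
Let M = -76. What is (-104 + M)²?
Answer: 32400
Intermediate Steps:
(-104 + M)² = (-104 - 76)² = (-180)² = 32400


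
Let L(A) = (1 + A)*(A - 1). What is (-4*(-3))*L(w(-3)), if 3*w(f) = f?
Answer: 0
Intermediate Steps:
w(f) = f/3
L(A) = (1 + A)*(-1 + A)
(-4*(-3))*L(w(-3)) = (-4*(-3))*(-1 + ((⅓)*(-3))²) = 12*(-1 + (-1)²) = 12*(-1 + 1) = 12*0 = 0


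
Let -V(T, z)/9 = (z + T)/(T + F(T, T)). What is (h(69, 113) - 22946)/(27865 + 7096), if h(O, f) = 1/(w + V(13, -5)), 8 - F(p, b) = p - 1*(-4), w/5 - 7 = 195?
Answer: -22762431/34681312 ≈ -0.65633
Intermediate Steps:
w = 1010 (w = 35 + 5*195 = 35 + 975 = 1010)
F(p, b) = 4 - p (F(p, b) = 8 - (p - 1*(-4)) = 8 - (p + 4) = 8 - (4 + p) = 8 + (-4 - p) = 4 - p)
V(T, z) = -9*T/4 - 9*z/4 (V(T, z) = -9*(z + T)/(T + (4 - T)) = -9*(T + z)/4 = -9*(T/4 + z/4) = -9*T/4 - 9*z/4)
h(O, f) = 1/992 (h(O, f) = 1/(1010 + (-9/4*13 - 9/4*(-5))) = 1/(1010 + (-117/4 + 45/4)) = 1/(1010 - 18) = 1/992)
(h(69, 113) - 22946)/(27865 + 7096) = (1/992 - 22946)/(27865 + 7096) = -22762431/992/34961 = -22762431/992*1/34961 = -22762431/34681312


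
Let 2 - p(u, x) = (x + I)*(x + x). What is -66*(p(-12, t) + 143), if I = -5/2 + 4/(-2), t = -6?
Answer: -1254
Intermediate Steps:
I = -9/2 (I = -5*1/2 + 4*(-1/2) = -5/2 - 2 = -9/2 ≈ -4.5000)
p(u, x) = 2 - 2*x*(-9/2 + x) (p(u, x) = 2 - (x - 9/2)*(x + x) = 2 - (-9/2 + x)*2*x = 2 - 2*x*(-9/2 + x))
-66*(p(-12, t) + 143) = -66*((2 - 2*(-6)**2 + 9*(-6)) + 143) = -66*((2 - 2*36 - 54) + 143) = -66*((2 - 72 - 54) + 143) = -66*(-124 + 143) = -66*19 = -1254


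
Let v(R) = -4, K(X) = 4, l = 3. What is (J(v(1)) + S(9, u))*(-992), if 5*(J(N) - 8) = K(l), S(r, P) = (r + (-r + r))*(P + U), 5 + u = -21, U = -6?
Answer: 1384832/5 ≈ 2.7697e+5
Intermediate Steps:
u = -26 (u = -5 - 21 = -26)
S(r, P) = r*(-6 + P) (S(r, P) = (r + (-r + r))*(P - 6) = (r + 0)*(-6 + P) = r*(-6 + P))
J(N) = 44/5 (J(N) = 8 + (1/5)*4 = 8 + 4/5 = 44/5)
(J(v(1)) + S(9, u))*(-992) = (44/5 + 9*(-6 - 26))*(-992) = (44/5 + 9*(-32))*(-992) = (44/5 - 288)*(-992) = -1396/5*(-992) = 1384832/5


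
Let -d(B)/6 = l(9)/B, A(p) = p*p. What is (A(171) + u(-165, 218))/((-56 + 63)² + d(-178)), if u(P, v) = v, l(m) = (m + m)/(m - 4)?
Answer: 13109255/21859 ≈ 599.72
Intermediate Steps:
l(m) = 2*m/(-4 + m) (l(m) = (2*m)/(-4 + m) = 2*m/(-4 + m))
A(p) = p²
d(B) = -108/(5*B) (d(B) = -6*2*9/(-4 + 9)/B = -6*2*9/5/B = -6*2*9*(⅕)/B = -108/(5*B))
(A(171) + u(-165, 218))/((-56 + 63)² + d(-178)) = (171² + 218)/((-56 + 63)² - 108/5/(-178)) = (29241 + 218)/(7² - 108/5*(-1/178)) = 29459/(49 + 54/445) = 29459/(21859/445) = 29459*(445/21859) = 13109255/21859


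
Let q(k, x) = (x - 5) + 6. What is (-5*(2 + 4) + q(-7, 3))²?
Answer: 676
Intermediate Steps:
q(k, x) = 1 + x (q(k, x) = (-5 + x) + 6 = 1 + x)
(-5*(2 + 4) + q(-7, 3))² = (-5*(2 + 4) + (1 + 3))² = (-5*6 + 4)² = (-30 + 4)² = (-26)² = 676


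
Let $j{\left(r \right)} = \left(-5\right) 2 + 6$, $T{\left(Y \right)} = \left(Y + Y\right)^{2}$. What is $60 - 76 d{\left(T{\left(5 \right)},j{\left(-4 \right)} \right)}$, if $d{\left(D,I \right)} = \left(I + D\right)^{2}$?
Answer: $-700356$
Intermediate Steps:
$T{\left(Y \right)} = 4 Y^{2}$ ($T{\left(Y \right)} = \left(2 Y\right)^{2} = 4 Y^{2}$)
$j{\left(r \right)} = -4$ ($j{\left(r \right)} = -10 + 6 = -4$)
$d{\left(D,I \right)} = \left(D + I\right)^{2}$
$60 - 76 d{\left(T{\left(5 \right)},j{\left(-4 \right)} \right)} = 60 - 76 \left(4 \cdot 5^{2} - 4\right)^{2} = 60 - 76 \left(4 \cdot 25 - 4\right)^{2} = 60 - 76 \left(100 - 4\right)^{2} = 60 - 76 \cdot 96^{2} = 60 - 700416 = -700356$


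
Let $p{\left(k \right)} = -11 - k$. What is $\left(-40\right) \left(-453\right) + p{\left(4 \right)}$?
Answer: $18105$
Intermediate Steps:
$\left(-40\right) \left(-453\right) + p{\left(4 \right)} = \left(-40\right) \left(-453\right) - 15 = 18120 - 15 = 18105$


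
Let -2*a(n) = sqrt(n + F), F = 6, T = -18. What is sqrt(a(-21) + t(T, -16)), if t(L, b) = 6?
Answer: sqrt(24 - 2*I*sqrt(15))/2 ≈ 2.4804 - 0.39036*I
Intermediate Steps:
a(n) = -sqrt(6 + n)/2 (a(n) = -sqrt(n + 6)/2 = -sqrt(6 + n)/2)
sqrt(a(-21) + t(T, -16)) = sqrt(-sqrt(6 - 21)/2 + 6) = sqrt(-I*sqrt(15)/2 + 6) = sqrt(6 - I*sqrt(15)/2)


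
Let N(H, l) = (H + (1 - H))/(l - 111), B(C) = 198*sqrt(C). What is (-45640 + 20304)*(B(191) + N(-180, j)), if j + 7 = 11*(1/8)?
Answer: 202688/933 - 5016528*sqrt(191) ≈ -6.9330e+7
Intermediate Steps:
j = -45/8 (j = -7 + 11*(1/8) = -7 + 11/8 = -45/8 ≈ -5.6250)
N(H, l) = 1/(-111 + l)
(-45640 + 20304)*(B(191) + N(-180, j)) = (-45640 + 20304)*(198*sqrt(191) + 1/(-111 - 45/8)) = -25336*(198*sqrt(191) + 1/(-933/8)) = -25336*(198*sqrt(191) - 8/933) = -25336*(-8/933 + 198*sqrt(191)) = 202688/933 - 5016528*sqrt(191)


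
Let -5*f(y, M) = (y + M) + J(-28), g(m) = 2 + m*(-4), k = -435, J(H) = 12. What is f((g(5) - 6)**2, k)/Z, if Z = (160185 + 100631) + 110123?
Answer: -153/1854695 ≈ -8.2493e-5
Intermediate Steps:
g(m) = 2 - 4*m
f(y, M) = -12/5 - M/5 - y/5 (f(y, M) = -((y + M) + 12)/5 = -((M + y) + 12)/5 = -(12 + M + y)/5 = -12/5 - M/5 - y/5)
Z = 370939 (Z = 260816 + 110123 = 370939)
f((g(5) - 6)**2, k)/Z = (-12/5 - 1/5*(-435) - ((2 - 4*5) - 6)**2/5)/370939 = (-12/5 + 87 - ((2 - 20) - 6)**2/5)*(1/370939) = (-12/5 + 87 - (-18 - 6)**2/5)*(1/370939) = (-12/5 + 87 - 1/5*(-24)**2)*(1/370939) = (-12/5 + 87 - 1/5*576)*(1/370939) = (-12/5 + 87 - 576/5)*(1/370939) = -153/5*1/370939 = -153/1854695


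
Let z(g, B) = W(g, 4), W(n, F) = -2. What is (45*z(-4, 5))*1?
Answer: -90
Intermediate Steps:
z(g, B) = -2
(45*z(-4, 5))*1 = (45*(-2))*1 = -90*1 = -90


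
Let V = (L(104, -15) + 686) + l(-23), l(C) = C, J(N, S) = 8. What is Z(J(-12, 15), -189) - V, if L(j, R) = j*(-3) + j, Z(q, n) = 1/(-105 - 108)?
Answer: -96916/213 ≈ -455.00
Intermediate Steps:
Z(q, n) = -1/213 (Z(q, n) = 1/(-213) = -1/213)
L(j, R) = -2*j (L(j, R) = -3*j + j = -2*j)
V = 455 (V = (-2*104 + 686) - 23 = (-208 + 686) - 23 = 478 - 23 = 455)
Z(J(-12, 15), -189) - V = -1/213 - 1*455 = -1/213 - 455 = -96916/213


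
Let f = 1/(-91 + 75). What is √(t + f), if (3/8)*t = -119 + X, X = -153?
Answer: I*√104457/12 ≈ 26.933*I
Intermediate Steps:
t = -2176/3 (t = 8*(-119 - 153)/3 = (8/3)*(-272) = -2176/3 ≈ -725.33)
f = -1/16 (f = 1/(-16) = -1/16 ≈ -0.062500)
√(t + f) = √(-2176/3 - 1/16) = √(-34819/48) = I*√104457/12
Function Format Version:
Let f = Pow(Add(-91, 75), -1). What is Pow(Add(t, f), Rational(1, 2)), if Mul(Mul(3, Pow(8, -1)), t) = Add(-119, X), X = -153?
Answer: Mul(Rational(1, 12), I, Pow(104457, Rational(1, 2))) ≈ Mul(26.933, I)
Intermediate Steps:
t = Rational(-2176, 3) (t = Mul(Rational(8, 3), Add(-119, -153)) = Mul(Rational(8, 3), -272) = Rational(-2176, 3) ≈ -725.33)
f = Rational(-1, 16) (f = Pow(-16, -1) = Rational(-1, 16) ≈ -0.062500)
Pow(Add(t, f), Rational(1, 2)) = Pow(Add(Rational(-2176, 3), Rational(-1, 16)), Rational(1, 2)) = Pow(Rational(-34819, 48), Rational(1, 2)) = Mul(Rational(1, 12), I, Pow(104457, Rational(1, 2)))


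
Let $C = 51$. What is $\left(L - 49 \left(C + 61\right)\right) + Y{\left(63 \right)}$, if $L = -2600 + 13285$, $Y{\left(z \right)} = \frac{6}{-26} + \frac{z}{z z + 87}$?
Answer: $\frac{7026053}{1352} \approx 5196.8$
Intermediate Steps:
$Y{\left(z \right)} = - \frac{3}{13} + \frac{z}{87 + z^{2}}$ ($Y{\left(z \right)} = 6 \left(- \frac{1}{26}\right) + \frac{z}{z^{2} + 87} = - \frac{3}{13} + \frac{z}{87 + z^{2}}$)
$L = 10685$
$\left(L - 49 \left(C + 61\right)\right) + Y{\left(63 \right)} = \left(10685 - 49 \left(51 + 61\right)\right) + \frac{-261 - 3 \cdot 63^{2} + 13 \cdot 63}{13 \left(87 + 63^{2}\right)} = \left(10685 - 5488\right) + \frac{-261 - 11907 + 819}{13 \left(87 + 3969\right)} = \left(10685 - 5488\right) + \frac{-261 - 11907 + 819}{13 \cdot 4056} = 5197 + \frac{1}{13} \cdot \frac{1}{4056} \left(-11349\right) = 5197 - \frac{291}{1352} = \frac{7026053}{1352}$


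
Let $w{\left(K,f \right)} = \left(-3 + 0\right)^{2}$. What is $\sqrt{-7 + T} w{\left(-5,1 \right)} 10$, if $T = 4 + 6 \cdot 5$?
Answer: $270 \sqrt{3} \approx 467.65$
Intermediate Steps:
$T = 34$ ($T = 4 + 30 = 34$)
$w{\left(K,f \right)} = 9$ ($w{\left(K,f \right)} = \left(-3\right)^{2} = 9$)
$\sqrt{-7 + T} w{\left(-5,1 \right)} 10 = \sqrt{-7 + 34} \cdot 9 \cdot 10 = \sqrt{27} \cdot 9 \cdot 10 = 3 \sqrt{3} \cdot 9 \cdot 10 = 27 \sqrt{3} \cdot 10 = 270 \sqrt{3}$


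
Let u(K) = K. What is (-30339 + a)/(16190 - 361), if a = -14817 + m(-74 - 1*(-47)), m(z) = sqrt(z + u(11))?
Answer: -45156/15829 + 4*I/15829 ≈ -2.8527 + 0.0002527*I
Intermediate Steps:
m(z) = sqrt(11 + z) (m(z) = sqrt(z + 11) = sqrt(11 + z))
a = -14817 + 4*I (a = -14817 + sqrt(11 + (-74 - 1*(-47))) = -14817 + sqrt(11 + (-74 + 47)) = -14817 + sqrt(11 - 27) = -14817 + sqrt(-16) = -14817 + 4*I ≈ -14817.0 + 4.0*I)
(-30339 + a)/(16190 - 361) = (-30339 + (-14817 + 4*I))/(16190 - 361) = (-45156 + 4*I)/15829 = (-45156 + 4*I)*(1/15829) = -45156/15829 + 4*I/15829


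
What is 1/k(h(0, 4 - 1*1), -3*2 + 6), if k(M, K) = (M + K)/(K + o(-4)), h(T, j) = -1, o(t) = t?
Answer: 4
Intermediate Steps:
k(M, K) = (K + M)/(-4 + K) (k(M, K) = (M + K)/(K - 4) = (K + M)/(-4 + K))
1/k(h(0, 4 - 1*1), -3*2 + 6) = 1/(((-3*2 + 6) - 1)/(-4 + (-3*2 + 6))) = 1/(((-6 + 6) - 1)/(-4 + (-6 + 6))) = 1/((0 - 1)/(-4 + 0)) = 1/(-1/(-4)) = 1/(-1/4*(-1)) = 1/(1/4) = 4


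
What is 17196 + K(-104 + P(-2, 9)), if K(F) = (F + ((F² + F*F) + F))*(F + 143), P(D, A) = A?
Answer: 874476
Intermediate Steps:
K(F) = (143 + F)*(2*F + 2*F²) (K(F) = (F + ((F² + F²) + F))*(143 + F) = (F + (2*F² + F))*(143 + F) = (F + (F + 2*F²))*(143 + F) = (2*F + 2*F²)*(143 + F) = (143 + F)*(2*F + 2*F²))
17196 + K(-104 + P(-2, 9)) = 17196 + 2*(-104 + 9)*(143 + (-104 + 9)² + 144*(-104 + 9)) = 17196 + 2*(-95)*(143 + (-95)² + 144*(-95)) = 17196 + 2*(-95)*(143 + 9025 - 13680) = 17196 + 2*(-95)*(-4512) = 17196 + 857280 = 874476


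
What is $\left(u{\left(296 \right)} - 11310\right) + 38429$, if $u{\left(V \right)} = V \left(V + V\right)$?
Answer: $202351$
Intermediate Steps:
$u{\left(V \right)} = 2 V^{2}$ ($u{\left(V \right)} = V 2 V = 2 V^{2}$)
$\left(u{\left(296 \right)} - 11310\right) + 38429 = \left(2 \cdot 296^{2} - 11310\right) + 38429 = \left(2 \cdot 87616 - 11310\right) + 38429 = \left(175232 - 11310\right) + 38429 = 163922 + 38429 = 202351$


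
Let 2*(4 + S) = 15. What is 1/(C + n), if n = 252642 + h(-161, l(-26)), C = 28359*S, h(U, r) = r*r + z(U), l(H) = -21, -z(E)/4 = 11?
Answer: 2/704591 ≈ 2.8385e-6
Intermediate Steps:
S = 7/2 (S = -4 + (1/2)*15 = -4 + 15/2 = 7/2 ≈ 3.5000)
z(E) = -44 (z(E) = -4*11 = -44)
h(U, r) = -44 + r**2 (h(U, r) = r*r - 44 = r**2 - 44 = -44 + r**2)
C = 198513/2 (C = 28359*(7/2) = 198513/2 ≈ 99257.)
n = 253039 (n = 252642 + (-44 + (-21)**2) = 252642 + (-44 + 441) = 252642 + 397 = 253039)
1/(C + n) = 1/(198513/2 + 253039) = 1/(704591/2) = 2/704591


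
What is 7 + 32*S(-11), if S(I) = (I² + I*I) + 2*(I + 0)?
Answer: 7047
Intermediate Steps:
S(I) = 2*I + 2*I² (S(I) = (I² + I²) + 2*I = 2*I² + 2*I = 2*I + 2*I²)
7 + 32*S(-11) = 7 + 32*(2*(-11)*(1 - 11)) = 7 + 32*(2*(-11)*(-10)) = 7 + 32*220 = 7 + 7040 = 7047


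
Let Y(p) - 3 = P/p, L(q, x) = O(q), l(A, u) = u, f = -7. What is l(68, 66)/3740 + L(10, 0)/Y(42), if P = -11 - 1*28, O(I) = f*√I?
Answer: 3/170 - 98*√10/29 ≈ -10.669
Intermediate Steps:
O(I) = -7*√I
L(q, x) = -7*√q
P = -39 (P = -11 - 28 = -39)
Y(p) = 3 - 39/p
l(68, 66)/3740 + L(10, 0)/Y(42) = 66/3740 + (-7*√10)/(3 - 39/42) = 66*(1/3740) + (-7*√10)/(3 - 39*1/42) = 3/170 + (-7*√10)/(3 - 13/14) = 3/170 + (-7*√10)/(29/14) = 3/170 - 7*√10*(14/29) = 3/170 - 98*√10/29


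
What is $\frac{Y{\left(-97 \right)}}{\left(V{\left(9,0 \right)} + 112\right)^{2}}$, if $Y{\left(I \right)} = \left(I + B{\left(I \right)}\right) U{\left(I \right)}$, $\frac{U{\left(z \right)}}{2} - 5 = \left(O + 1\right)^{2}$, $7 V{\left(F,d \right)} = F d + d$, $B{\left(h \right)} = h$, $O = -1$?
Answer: $- \frac{485}{3136} \approx -0.15466$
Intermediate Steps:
$V{\left(F,d \right)} = \frac{d}{7} + \frac{F d}{7}$ ($V{\left(F,d \right)} = \frac{F d + d}{7} = \frac{d + F d}{7} = \frac{d}{7} + \frac{F d}{7}$)
$U{\left(z \right)} = 10$ ($U{\left(z \right)} = 10 + 2 \left(-1 + 1\right)^{2} = 10 + 2 \cdot 0^{2} = 10 + 2 \cdot 0 = 10 + 0 = 10$)
$Y{\left(I \right)} = 20 I$ ($Y{\left(I \right)} = \left(I + I\right) 10 = 2 I 10 = 20 I$)
$\frac{Y{\left(-97 \right)}}{\left(V{\left(9,0 \right)} + 112\right)^{2}} = \frac{20 \left(-97\right)}{\left(\frac{1}{7} \cdot 0 \left(1 + 9\right) + 112\right)^{2}} = - \frac{1940}{\left(\frac{1}{7} \cdot 0 \cdot 10 + 112\right)^{2}} = - \frac{1940}{\left(0 + 112\right)^{2}} = - \frac{1940}{112^{2}} = - \frac{1940}{12544} = \left(-1940\right) \frac{1}{12544} = - \frac{485}{3136}$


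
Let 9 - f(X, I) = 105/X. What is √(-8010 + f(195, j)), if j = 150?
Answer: 2*I*√338065/13 ≈ 89.451*I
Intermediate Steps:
f(X, I) = 9 - 105/X
√(-8010 + f(195, j)) = √(-8010 + (9 - 105/195)) = √(-8010 + (9 - 105*1/195)) = √(-8010 + (9 - 7/13)) = √(-8010 + 110/13) = √(-104020/13) = 2*I*√338065/13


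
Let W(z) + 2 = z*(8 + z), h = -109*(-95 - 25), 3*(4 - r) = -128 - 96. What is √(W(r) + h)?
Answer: √179062/3 ≈ 141.05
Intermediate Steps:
r = 236/3 (r = 4 - (-128 - 96)/3 = 4 - ⅓*(-224) = 4 + 224/3 = 236/3 ≈ 78.667)
h = 13080 (h = -109*(-120) = 13080)
W(z) = -2 + z*(8 + z)
√(W(r) + h) = √((-2 + (236/3)² + 8*(236/3)) + 13080) = √((-2 + 55696/9 + 1888/3) + 13080) = √(61342/9 + 13080) = √(179062/9) = √179062/3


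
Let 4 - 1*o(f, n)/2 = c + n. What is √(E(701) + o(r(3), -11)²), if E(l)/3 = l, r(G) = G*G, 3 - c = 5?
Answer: √3259 ≈ 57.088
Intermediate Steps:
c = -2 (c = 3 - 1*5 = 3 - 5 = -2)
r(G) = G²
o(f, n) = 12 - 2*n (o(f, n) = 8 - 2*(-2 + n) = 8 + (4 - 2*n) = 12 - 2*n)
E(l) = 3*l
√(E(701) + o(r(3), -11)²) = √(3*701 + (12 - 2*(-11))²) = √(2103 + (12 + 22)²) = √(2103 + 34²) = √(2103 + 1156) = √3259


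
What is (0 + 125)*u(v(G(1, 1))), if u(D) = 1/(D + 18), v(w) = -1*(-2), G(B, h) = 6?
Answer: 25/4 ≈ 6.2500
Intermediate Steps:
v(w) = 2
u(D) = 1/(18 + D)
(0 + 125)*u(v(G(1, 1))) = (0 + 125)/(18 + 2) = 125/20 = 125*(1/20) = 25/4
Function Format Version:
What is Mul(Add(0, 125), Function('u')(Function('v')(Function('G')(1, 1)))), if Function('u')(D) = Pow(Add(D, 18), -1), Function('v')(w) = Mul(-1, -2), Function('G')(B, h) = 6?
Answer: Rational(25, 4) ≈ 6.2500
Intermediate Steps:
Function('v')(w) = 2
Function('u')(D) = Pow(Add(18, D), -1)
Mul(Add(0, 125), Function('u')(Function('v')(Function('G')(1, 1)))) = Mul(Add(0, 125), Pow(Add(18, 2), -1)) = Mul(125, Pow(20, -1)) = Mul(125, Rational(1, 20)) = Rational(25, 4)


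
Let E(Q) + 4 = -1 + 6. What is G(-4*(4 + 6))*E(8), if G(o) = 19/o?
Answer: -19/40 ≈ -0.47500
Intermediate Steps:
E(Q) = 1 (E(Q) = -4 + (-1 + 6) = -4 + 5 = 1)
G(-4*(4 + 6))*E(8) = (19/((-4*(4 + 6))))*1 = (19/((-4*10)))*1 = (19/(-40))*1 = (19*(-1/40))*1 = -19/40*1 = -19/40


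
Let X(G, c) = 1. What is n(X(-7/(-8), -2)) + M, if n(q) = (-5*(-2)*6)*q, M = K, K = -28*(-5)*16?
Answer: 2300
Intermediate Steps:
K = 2240 (K = 140*16 = 2240)
M = 2240
n(q) = 60*q (n(q) = (10*6)*q = 60*q)
n(X(-7/(-8), -2)) + M = 60*1 + 2240 = 60 + 2240 = 2300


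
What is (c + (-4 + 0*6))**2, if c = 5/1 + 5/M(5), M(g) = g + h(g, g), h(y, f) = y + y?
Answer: 16/9 ≈ 1.7778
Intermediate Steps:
h(y, f) = 2*y
M(g) = 3*g (M(g) = g + 2*g = 3*g)
c = 16/3 (c = 5/1 + 5/((3*5)) = 5*1 + 5/15 = 5 + 5*(1/15) = 5 + 1/3 = 16/3 ≈ 5.3333)
(c + (-4 + 0*6))**2 = (16/3 + (-4 + 0*6))**2 = (16/3 + (-4 + 0))**2 = (16/3 - 4)**2 = (4/3)**2 = 16/9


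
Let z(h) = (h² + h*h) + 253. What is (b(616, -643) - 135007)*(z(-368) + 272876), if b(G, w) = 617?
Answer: -73105069030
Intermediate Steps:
z(h) = 253 + 2*h² (z(h) = (h² + h²) + 253 = 2*h² + 253 = 253 + 2*h²)
(b(616, -643) - 135007)*(z(-368) + 272876) = (617 - 135007)*((253 + 2*(-368)²) + 272876) = -134390*((253 + 2*135424) + 272876) = -134390*((253 + 270848) + 272876) = -134390*(271101 + 272876) = -134390*543977 = -73105069030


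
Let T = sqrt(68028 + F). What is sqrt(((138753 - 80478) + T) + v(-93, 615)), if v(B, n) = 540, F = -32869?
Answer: sqrt(58815 + sqrt(35159)) ≈ 242.90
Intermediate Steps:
T = sqrt(35159) (T = sqrt(68028 - 32869) = sqrt(35159) ≈ 187.51)
sqrt(((138753 - 80478) + T) + v(-93, 615)) = sqrt(((138753 - 80478) + sqrt(35159)) + 540) = sqrt((58275 + sqrt(35159)) + 540) = sqrt(58815 + sqrt(35159))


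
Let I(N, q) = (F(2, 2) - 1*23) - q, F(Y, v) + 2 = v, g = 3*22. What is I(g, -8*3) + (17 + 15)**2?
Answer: 1025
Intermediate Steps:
g = 66
F(Y, v) = -2 + v
I(N, q) = -23 - q (I(N, q) = ((-2 + 2) - 1*23) - q = (0 - 23) - q = -23 - q)
I(g, -8*3) + (17 + 15)**2 = (-23 - (-8)*3) + (17 + 15)**2 = (-23 - 1*(-24)) + 32**2 = (-23 + 24) + 1024 = 1 + 1024 = 1025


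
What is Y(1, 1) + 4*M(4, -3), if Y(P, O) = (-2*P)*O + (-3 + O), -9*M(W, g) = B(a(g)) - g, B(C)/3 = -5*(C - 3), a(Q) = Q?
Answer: -136/3 ≈ -45.333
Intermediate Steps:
B(C) = 45 - 15*C (B(C) = 3*(-5*(C - 3)) = 3*(-5*(-3 + C)) = 3*(15 - 5*C) = 45 - 15*C)
M(W, g) = -5 + 16*g/9 (M(W, g) = -((45 - 15*g) - g)/9 = -(45 - 16*g)/9 = -5 + 16*g/9)
Y(P, O) = -3 + O - 2*O*P (Y(P, O) = -2*O*P + (-3 + O) = -3 + O - 2*O*P)
Y(1, 1) + 4*M(4, -3) = (-3 + 1 - 2*1*1) + 4*(-5 + (16/9)*(-3)) = (-3 + 1 - 2) + 4*(-5 - 16/3) = -4 + 4*(-31/3) = -4 - 124/3 = -136/3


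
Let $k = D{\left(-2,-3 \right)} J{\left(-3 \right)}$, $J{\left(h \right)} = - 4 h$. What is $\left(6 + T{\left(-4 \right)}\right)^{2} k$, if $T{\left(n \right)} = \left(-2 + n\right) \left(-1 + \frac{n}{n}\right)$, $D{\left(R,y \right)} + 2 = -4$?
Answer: $-2592$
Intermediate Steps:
$D{\left(R,y \right)} = -6$ ($D{\left(R,y \right)} = -2 - 4 = -6$)
$T{\left(n \right)} = 0$ ($T{\left(n \right)} = \left(-2 + n\right) \left(-1 + 1\right) = \left(-2 + n\right) 0 = 0$)
$k = -72$ ($k = - 6 \left(\left(-4\right) \left(-3\right)\right) = \left(-6\right) 12 = -72$)
$\left(6 + T{\left(-4 \right)}\right)^{2} k = \left(6 + 0\right)^{2} \left(-72\right) = 6^{2} \left(-72\right) = 36 \left(-72\right) = -2592$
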